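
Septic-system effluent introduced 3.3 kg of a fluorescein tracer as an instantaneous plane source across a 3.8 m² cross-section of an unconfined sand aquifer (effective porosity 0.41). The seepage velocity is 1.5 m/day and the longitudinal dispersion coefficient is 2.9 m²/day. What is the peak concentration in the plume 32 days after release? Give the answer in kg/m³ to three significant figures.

The peak of an instantaneous 1D plume sits at x = vt; there the Gaussian factor is 1 and C_max = M/(n_e·A·√(4πDt)), where n_e·A is the pore area the mass is dissolved in.
√(4πDt) = √(4π × 2.9 × 32) = 34.15 m, so C_max = 3.3/(0.41 × 3.8 × 34.15) = 0.0620 kg/m³.

0.0620 kg/m³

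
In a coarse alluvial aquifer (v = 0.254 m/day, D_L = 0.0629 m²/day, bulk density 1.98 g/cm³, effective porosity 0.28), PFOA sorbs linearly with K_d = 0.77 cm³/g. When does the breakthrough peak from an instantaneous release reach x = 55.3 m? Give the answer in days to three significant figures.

Retardation factor R = 1 + ρ_b·K_d/n = 1 + 1.98 × 0.77/0.28 = 6.445.
Sorption retards both mechanisms: v_R = v/R = 0.03941 m/day, D_R = D/R = 0.009760 m²/day.
Peak time from v_R²t² + 2D_R t − x² = 0: t = (√(D_R² + v_R²x²) − D_R)/v_R².
√(D_R² + v_R²x²) = √(0.009760² + 0.03941² × 55.3²) = 2.179; v_R² = 0.001553.
t = (2.179 − 0.009760)/0.001553 = 1400 days.

1400 days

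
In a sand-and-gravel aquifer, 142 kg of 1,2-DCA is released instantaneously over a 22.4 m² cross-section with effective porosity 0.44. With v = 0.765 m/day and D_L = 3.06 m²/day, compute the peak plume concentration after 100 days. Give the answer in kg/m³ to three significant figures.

0.232 kg/m³

The peak of an instantaneous 1D plume sits at x = vt; there the Gaussian factor is 1 and C_max = M/(n_e·A·√(4πDt)), where n_e·A is the pore area the mass is dissolved in.
√(4πDt) = √(4π × 3.06 × 100) = 62.01 m, so C_max = 142/(0.44 × 22.4 × 62.01) = 0.232 kg/m³.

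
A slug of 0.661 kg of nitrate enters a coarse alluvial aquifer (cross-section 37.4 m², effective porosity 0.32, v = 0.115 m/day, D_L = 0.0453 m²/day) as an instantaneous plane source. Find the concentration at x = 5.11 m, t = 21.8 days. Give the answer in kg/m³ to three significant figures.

For an instantaneous plane source, C(x,t) = M/(n_e·A·√(4πDt)) · exp(−(x−vt)²/(4Dt)), with n_e·A the pore (flow) area.
Plume center vt = 0.115 × 21.8 = 2.507 m, so the well at 5.11 m is 2.603 m downgradient of the peak.
√(4πDt) = 3.523 m, giving peak height M/(n_e·A·√(4πDt)) = 0.661/(0.32 × 37.4 × 3.523) = 0.01568 kg/m³.
(x−vt)²/(4Dt) = (2.603)²/(4 × 0.0453 × 21.8) = 1.715; exp(−1.715) = 0.1800.
C = 0.01568 × 0.1800 = 0.00282 kg/m³.

0.00282 kg/m³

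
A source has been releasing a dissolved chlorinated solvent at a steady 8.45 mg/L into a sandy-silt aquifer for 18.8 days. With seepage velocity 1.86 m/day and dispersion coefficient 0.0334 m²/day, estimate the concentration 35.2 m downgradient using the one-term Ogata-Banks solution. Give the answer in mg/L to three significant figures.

3.53 mg/L

For a continuous step input, C/C₀ ≈ ½·erfc((x−vt)/(2√(Dt))).
vt = 1.86 × 18.8 = 34.968 m and 2√(Dt) = 2√(0.0334 × 18.8) = 1.585 m.
Argument (x−vt)/(2√(Dt)) = (35.2 − 34.968)/1.585 = 0.1464; ½·erfc(0.1464) = 0.4180.
C = 8.45 × 0.4180 = 3.53 mg/L.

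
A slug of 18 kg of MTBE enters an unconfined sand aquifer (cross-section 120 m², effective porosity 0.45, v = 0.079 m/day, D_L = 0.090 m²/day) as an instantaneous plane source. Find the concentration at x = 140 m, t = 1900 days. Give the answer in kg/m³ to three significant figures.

For an instantaneous plane source, C(x,t) = M/(n_e·A·√(4πDt)) · exp(−(x−vt)²/(4Dt)), with n_e·A the pore (flow) area.
Plume center vt = 0.079 × 1900 = 150.1 m, so the well at 140 m is 10.1 m upgradient of the peak.
√(4πDt) = 46.36 m, giving peak height M/(n_e·A·√(4πDt)) = 18/(0.45 × 120 × 46.36) = 0.007190 kg/m³.
(x−vt)²/(4Dt) = (-10.1)²/(4 × 0.090 × 1900) = 0.1491; exp(−0.1491) = 0.8615.
C = 0.007190 × 0.8615 = 0.00619 kg/m³.

0.00619 kg/m³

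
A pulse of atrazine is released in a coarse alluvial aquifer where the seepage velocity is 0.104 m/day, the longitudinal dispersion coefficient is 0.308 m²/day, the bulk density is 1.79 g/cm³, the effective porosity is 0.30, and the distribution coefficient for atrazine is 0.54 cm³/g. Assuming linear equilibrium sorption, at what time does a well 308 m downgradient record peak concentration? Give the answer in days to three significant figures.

12400 days

Retardation factor R = 1 + ρ_b·K_d/n = 1 + 1.79 × 0.54/0.30 = 4.222.
Sorption retards both mechanisms: v_R = v/R = 0.02463 m/day, D_R = D/R = 0.07295 m²/day.
Peak time from v_R²t² + 2D_R t − x² = 0: t = (√(D_R² + v_R²x²) − D_R)/v_R².
√(D_R² + v_R²x²) = √(0.07295² + 0.02463² × 308²) = 7.586; v_R² = 0.0006066.
t = (7.586 − 0.07295)/0.0006066 = 12400 days.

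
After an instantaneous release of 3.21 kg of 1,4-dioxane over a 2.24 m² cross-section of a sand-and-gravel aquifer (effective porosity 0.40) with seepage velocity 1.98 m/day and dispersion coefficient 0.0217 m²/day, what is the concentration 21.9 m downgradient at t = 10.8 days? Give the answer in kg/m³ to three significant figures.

For an instantaneous plane source, C(x,t) = M/(n_e·A·√(4πDt)) · exp(−(x−vt)²/(4Dt)), with n_e·A the pore (flow) area.
Plume center vt = 1.98 × 10.8 = 21.384 m, so the well at 21.9 m is 0.516 m downgradient of the peak.
√(4πDt) = 1.716 m, giving peak height M/(n_e·A·√(4πDt)) = 3.21/(0.40 × 2.24 × 1.716) = 2.088 kg/m³.
(x−vt)²/(4Dt) = (0.516)²/(4 × 0.0217 × 10.8) = 0.2840; exp(−0.2840) = 0.7528.
C = 2.088 × 0.7528 = 1.57 kg/m³.

1.57 kg/m³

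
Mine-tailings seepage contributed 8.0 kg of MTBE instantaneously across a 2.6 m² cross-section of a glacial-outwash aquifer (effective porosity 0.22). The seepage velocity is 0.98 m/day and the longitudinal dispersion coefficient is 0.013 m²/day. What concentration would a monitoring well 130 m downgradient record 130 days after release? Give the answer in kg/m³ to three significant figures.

For an instantaneous plane source, C(x,t) = M/(n_e·A·√(4πDt)) · exp(−(x−vt)²/(4Dt)), with n_e·A the pore (flow) area.
Plume center vt = 0.98 × 130 = 127.4 m, so the well at 130 m is 2.6 m downgradient of the peak.
√(4πDt) = 4.608 m, giving peak height M/(n_e·A·√(4πDt)) = 8.0/(0.22 × 2.6 × 4.608) = 3.035 kg/m³.
(x−vt)²/(4Dt) = (2.6)²/(4 × 0.013 × 130) = 1.000; exp(−1.000) = 0.3679.
C = 3.035 × 0.3679 = 1.12 kg/m³.

1.12 kg/m³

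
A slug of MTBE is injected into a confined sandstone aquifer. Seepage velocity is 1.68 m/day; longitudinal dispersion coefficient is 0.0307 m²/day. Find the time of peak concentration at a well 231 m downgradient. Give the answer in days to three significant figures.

For the 1D instantaneous-source solution, setting ∂C/∂t = 0 at fixed x gives v²t² + 2Dt − x² = 0, so t = (√(D² + v²x²) − D)/v².
√(D² + v²x²) = √(0.0307² + 1.68² × 231²) = 388.1; v² = 2.8224.
t = (388.1 − 0.0307)/2.8224 = 137 days (vs. the pure-advection estimate x/v = 138 d).

137 days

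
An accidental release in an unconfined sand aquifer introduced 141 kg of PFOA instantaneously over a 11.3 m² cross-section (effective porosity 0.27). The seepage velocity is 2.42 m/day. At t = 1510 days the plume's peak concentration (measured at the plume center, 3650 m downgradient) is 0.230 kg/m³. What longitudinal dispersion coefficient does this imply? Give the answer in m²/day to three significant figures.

At the plume center C_max = M/(n_e·A·√(4πDt)), so D = M²/(4πt·(n_e·A·C_max)²).
n_e·A·C_max = 0.27 × 11.3 × 0.230 = 0.7017 kg/m.
D = 141²/(4π × 1510 × 0.7017²) = 2.13 m²/day.

2.13 m²/day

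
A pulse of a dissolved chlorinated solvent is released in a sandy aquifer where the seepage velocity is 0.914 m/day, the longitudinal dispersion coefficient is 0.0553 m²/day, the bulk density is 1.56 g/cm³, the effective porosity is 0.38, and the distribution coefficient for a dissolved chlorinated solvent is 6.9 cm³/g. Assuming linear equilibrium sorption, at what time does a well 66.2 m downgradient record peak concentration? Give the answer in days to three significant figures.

2120 days

Retardation factor R = 1 + ρ_b·K_d/n = 1 + 1.56 × 6.9/0.38 = 29.33.
Sorption retards both mechanisms: v_R = v/R = 0.03116 m/day, D_R = D/R = 0.001885 m²/day.
Peak time from v_R²t² + 2D_R t − x² = 0: t = (√(D_R² + v_R²x²) − D_R)/v_R².
√(D_R² + v_R²x²) = √(0.001885² + 0.03116² × 66.2²) = 2.063; v_R² = 0.0009709.
t = (2.063 − 0.001885)/0.0009709 = 2120 days.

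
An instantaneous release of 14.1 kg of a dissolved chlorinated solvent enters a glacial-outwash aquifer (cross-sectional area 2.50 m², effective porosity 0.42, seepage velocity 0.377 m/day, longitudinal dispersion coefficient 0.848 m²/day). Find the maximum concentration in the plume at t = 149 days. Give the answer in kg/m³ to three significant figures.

0.337 kg/m³

The peak of an instantaneous 1D plume sits at x = vt; there the Gaussian factor is 1 and C_max = M/(n_e·A·√(4πDt)), where n_e·A is the pore area the mass is dissolved in.
√(4πDt) = √(4π × 0.848 × 149) = 39.85 m, so C_max = 14.1/(0.42 × 2.50 × 39.85) = 0.337 kg/m³.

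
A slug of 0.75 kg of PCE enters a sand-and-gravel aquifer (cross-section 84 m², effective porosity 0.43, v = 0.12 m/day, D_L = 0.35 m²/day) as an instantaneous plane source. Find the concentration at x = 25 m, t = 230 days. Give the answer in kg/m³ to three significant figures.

0.000639 kg/m³

For an instantaneous plane source, C(x,t) = M/(n_e·A·√(4πDt)) · exp(−(x−vt)²/(4Dt)), with n_e·A the pore (flow) area.
Plume center vt = 0.12 × 230 = 27.6 m, so the well at 25 m is 2.6 m upgradient of the peak.
√(4πDt) = 31.81 m, giving peak height M/(n_e·A·√(4πDt)) = 0.75/(0.43 × 84 × 31.81) = 0.0006528 kg/m³.
(x−vt)²/(4Dt) = (-2.6)²/(4 × 0.35 × 230) = 0.02099; exp(−0.02099) = 0.9792.
C = 0.0006528 × 0.9792 = 0.000639 kg/m³.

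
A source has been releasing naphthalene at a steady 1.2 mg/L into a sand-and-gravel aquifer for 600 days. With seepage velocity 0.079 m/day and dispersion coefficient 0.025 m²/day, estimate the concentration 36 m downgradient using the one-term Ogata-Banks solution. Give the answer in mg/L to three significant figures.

1.18 mg/L

For a continuous step input, C/C₀ ≈ ½·erfc((x−vt)/(2√(Dt))).
vt = 0.079 × 600 = 47.4 m and 2√(Dt) = 2√(0.025 × 600) = 7.746 m.
Argument (x−vt)/(2√(Dt)) = (36 − 47.4)/7.746 = -1.472; ½·erfc(-1.472) = 0.9813.
C = 1.2 × 0.9813 = 1.18 mg/L.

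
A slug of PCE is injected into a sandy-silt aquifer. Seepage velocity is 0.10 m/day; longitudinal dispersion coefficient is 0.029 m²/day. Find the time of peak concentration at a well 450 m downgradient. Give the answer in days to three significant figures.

4500 days

For the 1D instantaneous-source solution, setting ∂C/∂t = 0 at fixed x gives v²t² + 2Dt − x² = 0, so t = (√(D² + v²x²) − D)/v².
√(D² + v²x²) = √(0.029² + 0.10² × 450²) = 45.00; v² = 0.01.
t = (45.00 − 0.029)/0.01 = 4500 days (vs. the pure-advection estimate x/v = 4500 d).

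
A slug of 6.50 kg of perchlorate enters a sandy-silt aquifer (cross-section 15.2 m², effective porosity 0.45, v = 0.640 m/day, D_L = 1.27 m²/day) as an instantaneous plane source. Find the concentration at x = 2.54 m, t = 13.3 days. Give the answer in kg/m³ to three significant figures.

0.0385 kg/m³

For an instantaneous plane source, C(x,t) = M/(n_e·A·√(4πDt)) · exp(−(x−vt)²/(4Dt)), with n_e·A the pore (flow) area.
Plume center vt = 0.640 × 13.3 = 8.512 m, so the well at 2.54 m is 5.972 m upgradient of the peak.
√(4πDt) = 14.57 m, giving peak height M/(n_e·A·√(4πDt)) = 6.50/(0.45 × 15.2 × 14.57) = 0.06522 kg/m³.
(x−vt)²/(4Dt) = (-5.972)²/(4 × 1.27 × 13.3) = 0.5279; exp(−0.5279) = 0.5898.
C = 0.06522 × 0.5898 = 0.0385 kg/m³.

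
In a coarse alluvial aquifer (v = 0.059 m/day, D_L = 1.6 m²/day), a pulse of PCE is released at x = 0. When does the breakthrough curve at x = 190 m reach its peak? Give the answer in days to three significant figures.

For the 1D instantaneous-source solution, setting ∂C/∂t = 0 at fixed x gives v²t² + 2Dt − x² = 0, so t = (√(D² + v²x²) − D)/v².
√(D² + v²x²) = √(1.6² + 0.059² × 190²) = 11.32; v² = 0.003481.
t = (11.32 − 1.6)/0.003481 = 2790 days (vs. the pure-advection estimate x/v = 3220 d).

2790 days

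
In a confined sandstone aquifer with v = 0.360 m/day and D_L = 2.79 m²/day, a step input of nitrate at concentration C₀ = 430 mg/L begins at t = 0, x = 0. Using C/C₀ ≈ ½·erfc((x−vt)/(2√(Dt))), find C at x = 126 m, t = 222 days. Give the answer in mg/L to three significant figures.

For a continuous step input, C/C₀ ≈ ½·erfc((x−vt)/(2√(Dt))).
vt = 0.360 × 222 = 79.92 m and 2√(Dt) = 2√(2.79 × 222) = 49.77 m.
Argument (x−vt)/(2√(Dt)) = (126 − 79.92)/49.77 = 0.9259; ½·erfc(0.9259) = 0.09520.
C = 430 × 0.09520 = 40.9 mg/L.

40.9 mg/L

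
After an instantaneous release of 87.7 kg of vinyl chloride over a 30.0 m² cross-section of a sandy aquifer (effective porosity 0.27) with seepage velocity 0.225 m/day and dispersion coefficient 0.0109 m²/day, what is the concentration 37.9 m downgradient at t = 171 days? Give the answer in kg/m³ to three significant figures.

For an instantaneous plane source, C(x,t) = M/(n_e·A·√(4πDt)) · exp(−(x−vt)²/(4Dt)), with n_e·A the pore (flow) area.
Plume center vt = 0.225 × 171 = 38.475 m, so the well at 37.9 m is 0.575 m upgradient of the peak.
√(4πDt) = 4.840 m, giving peak height M/(n_e·A·√(4πDt)) = 87.7/(0.27 × 30.0 × 4.840) = 2.237 kg/m³.
(x−vt)²/(4Dt) = (-0.575)²/(4 × 0.0109 × 171) = 0.04435; exp(−0.04435) = 0.9566.
C = 2.237 × 0.9566 = 2.14 kg/m³.

2.14 kg/m³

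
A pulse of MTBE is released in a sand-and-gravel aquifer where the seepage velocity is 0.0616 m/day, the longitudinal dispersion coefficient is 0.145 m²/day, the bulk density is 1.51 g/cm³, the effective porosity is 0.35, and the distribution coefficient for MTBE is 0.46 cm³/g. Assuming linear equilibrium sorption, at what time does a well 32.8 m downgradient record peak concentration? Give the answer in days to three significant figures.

1480 days

Retardation factor R = 1 + ρ_b·K_d/n = 1 + 1.51 × 0.46/0.35 = 2.985.
Sorption retards both mechanisms: v_R = v/R = 0.02064 m/day, D_R = D/R = 0.04858 m²/day.
Peak time from v_R²t² + 2D_R t − x² = 0: t = (√(D_R² + v_R²x²) − D_R)/v_R².
√(D_R² + v_R²x²) = √(0.04858² + 0.02064² × 32.8²) = 0.6787; v_R² = 0.0004260.
t = (0.6787 − 0.04858)/0.0004260 = 1480 days.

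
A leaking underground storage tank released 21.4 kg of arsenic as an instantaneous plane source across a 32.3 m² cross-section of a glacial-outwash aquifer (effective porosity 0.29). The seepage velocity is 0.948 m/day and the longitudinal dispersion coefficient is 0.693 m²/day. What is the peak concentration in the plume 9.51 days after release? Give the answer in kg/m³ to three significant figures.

0.251 kg/m³

The peak of an instantaneous 1D plume sits at x = vt; there the Gaussian factor is 1 and C_max = M/(n_e·A·√(4πDt)), where n_e·A is the pore area the mass is dissolved in.
√(4πDt) = √(4π × 0.693 × 9.51) = 9.100 m, so C_max = 21.4/(0.29 × 32.3 × 9.100) = 0.251 kg/m³.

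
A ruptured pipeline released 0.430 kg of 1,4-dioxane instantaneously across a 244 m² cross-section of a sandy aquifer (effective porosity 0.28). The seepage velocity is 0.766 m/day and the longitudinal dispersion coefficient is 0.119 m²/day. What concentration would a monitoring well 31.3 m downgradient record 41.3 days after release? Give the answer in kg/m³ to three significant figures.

0.000796 kg/m³

For an instantaneous plane source, C(x,t) = M/(n_e·A·√(4πDt)) · exp(−(x−vt)²/(4Dt)), with n_e·A the pore (flow) area.
Plume center vt = 0.766 × 41.3 = 31.6358 m, so the well at 31.3 m is 0.3358 m upgradient of the peak.
√(4πDt) = 7.859 m, giving peak height M/(n_e·A·√(4πDt)) = 0.430/(0.28 × 244 × 7.859) = 0.0008009 kg/m³.
(x−vt)²/(4Dt) = (-0.3358)²/(4 × 0.119 × 41.3) = 0.005736; exp(−0.005736) = 0.9943.
C = 0.0008009 × 0.9943 = 0.000796 kg/m³.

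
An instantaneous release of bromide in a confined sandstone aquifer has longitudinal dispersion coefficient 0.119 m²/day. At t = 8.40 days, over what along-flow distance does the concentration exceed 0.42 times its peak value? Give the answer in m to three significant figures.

The plume is Gaussian with σ = √(2Dt) = √(2 × 0.119 × 8.40) = 1.414 m.
C/C_peak = exp(−Δx²/(2σ²)) = 0.42 ⇒ Δx = σ·√(−2 ln 0.42) = 1.414 × 1.317 = 1.862 m.
Width = 2Δx = 3.72 m.

3.72 m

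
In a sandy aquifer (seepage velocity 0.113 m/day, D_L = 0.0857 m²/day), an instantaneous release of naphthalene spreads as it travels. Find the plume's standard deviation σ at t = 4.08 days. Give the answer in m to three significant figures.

0.836 m

Dispersive spreading gives a Gaussian with σ² = 2Dt; advection only shifts the center.
σ = √(2 × 0.0857 × 4.08) = 0.836 m.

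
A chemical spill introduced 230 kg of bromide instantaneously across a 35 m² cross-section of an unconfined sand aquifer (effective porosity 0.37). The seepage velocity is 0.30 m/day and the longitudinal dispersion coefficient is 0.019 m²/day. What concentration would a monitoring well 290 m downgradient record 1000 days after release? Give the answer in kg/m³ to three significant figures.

0.308 kg/m³

For an instantaneous plane source, C(x,t) = M/(n_e·A·√(4πDt)) · exp(−(x−vt)²/(4Dt)), with n_e·A the pore (flow) area.
Plume center vt = 0.30 × 1000 = 300 m, so the well at 290 m is 10 m upgradient of the peak.
√(4πDt) = 15.45 m, giving peak height M/(n_e·A·√(4πDt)) = 230/(0.37 × 35 × 15.45) = 1.150 kg/m³.
(x−vt)²/(4Dt) = (-10)²/(4 × 0.019 × 1000) = 1.316; exp(−1.316) = 0.2682.
C = 1.150 × 0.2682 = 0.308 kg/m³.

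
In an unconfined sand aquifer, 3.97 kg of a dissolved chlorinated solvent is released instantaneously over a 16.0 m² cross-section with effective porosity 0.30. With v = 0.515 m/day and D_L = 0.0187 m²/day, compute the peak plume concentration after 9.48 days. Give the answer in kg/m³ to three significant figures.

0.554 kg/m³

The peak of an instantaneous 1D plume sits at x = vt; there the Gaussian factor is 1 and C_max = M/(n_e·A·√(4πDt)), where n_e·A is the pore area the mass is dissolved in.
√(4πDt) = √(4π × 0.0187 × 9.48) = 1.493 m, so C_max = 3.97/(0.30 × 16.0 × 1.493) = 0.554 kg/m³.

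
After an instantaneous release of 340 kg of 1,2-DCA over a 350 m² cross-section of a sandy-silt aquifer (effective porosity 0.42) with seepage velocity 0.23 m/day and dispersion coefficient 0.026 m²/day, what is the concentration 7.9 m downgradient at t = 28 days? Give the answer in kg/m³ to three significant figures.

For an instantaneous plane source, C(x,t) = M/(n_e·A·√(4πDt)) · exp(−(x−vt)²/(4Dt)), with n_e·A the pore (flow) area.
Plume center vt = 0.23 × 28 = 6.44 m, so the well at 7.9 m is 1.46 m downgradient of the peak.
√(4πDt) = 3.025 m, giving peak height M/(n_e·A·√(4πDt)) = 340/(0.42 × 350 × 3.025) = 0.7646 kg/m³.
(x−vt)²/(4Dt) = (1.46)²/(4 × 0.026 × 28) = 0.7320; exp(−0.7320) = 0.4809.
C = 0.7646 × 0.4809 = 0.368 kg/m³.

0.368 kg/m³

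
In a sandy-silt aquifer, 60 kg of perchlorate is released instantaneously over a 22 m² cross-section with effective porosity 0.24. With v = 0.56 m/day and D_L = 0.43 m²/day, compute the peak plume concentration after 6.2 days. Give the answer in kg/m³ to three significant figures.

1.96 kg/m³

The peak of an instantaneous 1D plume sits at x = vt; there the Gaussian factor is 1 and C_max = M/(n_e·A·√(4πDt)), where n_e·A is the pore area the mass is dissolved in.
√(4πDt) = √(4π × 0.43 × 6.2) = 5.788 m, so C_max = 60/(0.24 × 22 × 5.788) = 1.96 kg/m³.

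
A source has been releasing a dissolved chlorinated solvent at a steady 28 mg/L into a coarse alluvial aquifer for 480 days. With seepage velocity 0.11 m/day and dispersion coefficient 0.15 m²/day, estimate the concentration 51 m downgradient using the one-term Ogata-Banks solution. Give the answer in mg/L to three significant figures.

15.7 mg/L

For a continuous step input, C/C₀ ≈ ½·erfc((x−vt)/(2√(Dt))).
vt = 0.11 × 480 = 52.8 m and 2√(Dt) = 2√(0.15 × 480) = 16.97 m.
Argument (x−vt)/(2√(Dt)) = (51 − 52.8)/16.97 = -0.1061; ½·erfc(-0.1061) = 0.5596.
C = 28 × 0.5596 = 15.7 mg/L.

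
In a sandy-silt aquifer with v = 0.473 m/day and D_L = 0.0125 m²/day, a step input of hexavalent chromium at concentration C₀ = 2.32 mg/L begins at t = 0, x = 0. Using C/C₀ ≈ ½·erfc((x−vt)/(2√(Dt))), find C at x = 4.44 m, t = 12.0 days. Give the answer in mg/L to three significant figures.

For a continuous step input, C/C₀ ≈ ½·erfc((x−vt)/(2√(Dt))).
vt = 0.473 × 12.0 = 5.676 m and 2√(Dt) = 2√(0.0125 × 12.0) = 0.7746 m.
Argument (x−vt)/(2√(Dt)) = (4.44 − 5.676)/0.7746 = -1.596; ½·erfc(-1.596) = 0.9880.
C = 2.32 × 0.9880 = 2.29 mg/L.

2.29 mg/L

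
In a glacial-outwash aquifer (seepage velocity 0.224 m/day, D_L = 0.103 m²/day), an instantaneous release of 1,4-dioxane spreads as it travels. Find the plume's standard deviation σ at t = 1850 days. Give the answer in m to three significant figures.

Dispersive spreading gives a Gaussian with σ² = 2Dt; advection only shifts the center.
σ = √(2 × 0.103 × 1850) = 19.5 m.

19.5 m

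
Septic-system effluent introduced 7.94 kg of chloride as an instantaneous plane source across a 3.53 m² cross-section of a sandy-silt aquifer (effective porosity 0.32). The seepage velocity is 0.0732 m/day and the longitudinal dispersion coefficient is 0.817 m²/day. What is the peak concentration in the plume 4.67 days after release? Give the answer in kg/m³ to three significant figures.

1.02 kg/m³

The peak of an instantaneous 1D plume sits at x = vt; there the Gaussian factor is 1 and C_max = M/(n_e·A·√(4πDt)), where n_e·A is the pore area the mass is dissolved in.
√(4πDt) = √(4π × 0.817 × 4.67) = 6.924 m, so C_max = 7.94/(0.32 × 3.53 × 6.924) = 1.02 kg/m³.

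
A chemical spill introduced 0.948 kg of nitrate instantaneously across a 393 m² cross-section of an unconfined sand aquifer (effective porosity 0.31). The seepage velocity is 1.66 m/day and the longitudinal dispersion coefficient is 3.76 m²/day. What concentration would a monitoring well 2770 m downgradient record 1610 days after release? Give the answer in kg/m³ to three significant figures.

For an instantaneous plane source, C(x,t) = M/(n_e·A·√(4πDt)) · exp(−(x−vt)²/(4Dt)), with n_e·A the pore (flow) area.
Plume center vt = 1.66 × 1610 = 2672.6 m, so the well at 2770 m is 97.4 m downgradient of the peak.
√(4πDt) = 275.8 m, giving peak height M/(n_e·A·√(4πDt)) = 0.948/(0.31 × 393 × 275.8) = 2.821e-05 kg/m³.
(x−vt)²/(4Dt) = (97.4)²/(4 × 3.76 × 1610) = 0.3918; exp(−0.3918) = 0.6758.
C = 2.821e-05 × 0.6758 = 1.91e-05 kg/m³.

1.91e-05 kg/m³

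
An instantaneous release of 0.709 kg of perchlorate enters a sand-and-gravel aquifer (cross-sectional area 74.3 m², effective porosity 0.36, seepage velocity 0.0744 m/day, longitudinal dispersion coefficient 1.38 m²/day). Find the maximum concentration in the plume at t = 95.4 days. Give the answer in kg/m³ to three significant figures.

The peak of an instantaneous 1D plume sits at x = vt; there the Gaussian factor is 1 and C_max = M/(n_e·A·√(4πDt)), where n_e·A is the pore area the mass is dissolved in.
√(4πDt) = √(4π × 1.38 × 95.4) = 40.67 m, so C_max = 0.709/(0.36 × 74.3 × 40.67) = 0.000652 kg/m³.

0.000652 kg/m³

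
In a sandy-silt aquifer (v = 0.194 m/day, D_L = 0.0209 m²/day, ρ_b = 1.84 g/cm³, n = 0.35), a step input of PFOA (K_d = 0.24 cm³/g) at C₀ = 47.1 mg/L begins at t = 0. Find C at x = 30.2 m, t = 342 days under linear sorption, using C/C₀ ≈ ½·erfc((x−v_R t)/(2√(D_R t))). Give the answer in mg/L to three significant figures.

Retardation factor R = 1 + ρ_b·K_d/n = 1 + 1.84 × 0.24/0.35 = 2.262.
Sorption retards both mechanisms: v_R = v/R = 0.08576 m/day, D_R = D/R = 0.009240 m²/day.
v_R·t = 0.08576 × 342 = 29.32992 m; 2√(D_R t) = 3.555 m; argument = (30.2 − 29.32992)/3.555 = 0.2447.
C = C₀ × ½·erfc(0.2447) = 47.1 × 0.3646 = 17.2 mg/L.

17.2 mg/L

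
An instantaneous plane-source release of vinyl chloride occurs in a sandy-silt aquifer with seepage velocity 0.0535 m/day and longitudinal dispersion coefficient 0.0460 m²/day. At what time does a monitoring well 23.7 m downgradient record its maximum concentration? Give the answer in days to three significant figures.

427 days

For the 1D instantaneous-source solution, setting ∂C/∂t = 0 at fixed x gives v²t² + 2Dt − x² = 0, so t = (√(D² + v²x²) − D)/v².
√(D² + v²x²) = √(0.0460² + 0.0535² × 23.7²) = 1.269; v² = 0.00286225.
t = (1.269 − 0.0460)/0.00286225 = 427 days (vs. the pure-advection estimate x/v = 443 d).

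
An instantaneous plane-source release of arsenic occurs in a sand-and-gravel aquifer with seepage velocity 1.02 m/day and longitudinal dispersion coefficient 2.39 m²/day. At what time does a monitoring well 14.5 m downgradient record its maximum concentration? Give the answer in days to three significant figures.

12.1 days

For the 1D instantaneous-source solution, setting ∂C/∂t = 0 at fixed x gives v²t² + 2Dt − x² = 0, so t = (√(D² + v²x²) − D)/v².
√(D² + v²x²) = √(2.39² + 1.02² × 14.5²) = 14.98; v² = 1.0404.
t = (14.98 − 2.39)/1.0404 = 12.1 days (vs. the pure-advection estimate x/v = 14.2 d).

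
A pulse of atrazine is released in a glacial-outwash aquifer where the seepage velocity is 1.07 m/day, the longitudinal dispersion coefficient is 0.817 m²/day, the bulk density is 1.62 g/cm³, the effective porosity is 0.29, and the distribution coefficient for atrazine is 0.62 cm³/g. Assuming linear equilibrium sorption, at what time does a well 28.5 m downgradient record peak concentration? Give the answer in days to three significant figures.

Retardation factor R = 1 + ρ_b·K_d/n = 1 + 1.62 × 0.62/0.29 = 4.463.
Sorption retards both mechanisms: v_R = v/R = 0.2397 m/day, D_R = D/R = 0.1831 m²/day.
Peak time from v_R²t² + 2D_R t − x² = 0: t = (√(D_R² + v_R²x²) − D_R)/v_R².
√(D_R² + v_R²x²) = √(0.1831² + 0.2397² × 28.5²) = 6.834; v_R² = 0.05746.
t = (6.834 − 0.1831)/0.05746 = 116 days.

116 days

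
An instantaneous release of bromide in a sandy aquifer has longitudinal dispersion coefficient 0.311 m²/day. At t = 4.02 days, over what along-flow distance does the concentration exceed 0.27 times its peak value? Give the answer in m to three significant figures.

5.12 m

The plume is Gaussian with σ = √(2Dt) = √(2 × 0.311 × 4.02) = 1.581 m.
C/C_peak = exp(−Δx²/(2σ²)) = 0.27 ⇒ Δx = σ·√(−2 ln 0.27) = 1.581 × 1.618 = 2.558 m.
Width = 2Δx = 5.12 m.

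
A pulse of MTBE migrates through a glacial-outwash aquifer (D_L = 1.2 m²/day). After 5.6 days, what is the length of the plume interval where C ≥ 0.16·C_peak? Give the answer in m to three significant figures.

The plume is Gaussian with σ = √(2Dt) = √(2 × 1.2 × 5.6) = 3.666 m.
C/C_peak = exp(−Δx²/(2σ²)) = 0.16 ⇒ Δx = σ·√(−2 ln 0.16) = 3.666 × 1.914 = 7.017 m.
Width = 2Δx = 14.0 m.

14.0 m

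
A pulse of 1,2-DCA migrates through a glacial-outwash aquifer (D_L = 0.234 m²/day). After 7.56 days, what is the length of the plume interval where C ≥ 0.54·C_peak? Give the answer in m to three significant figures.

4.18 m

The plume is Gaussian with σ = √(2Dt) = √(2 × 0.234 × 7.56) = 1.881 m.
C/C_peak = exp(−Δx²/(2σ²)) = 0.54 ⇒ Δx = σ·√(−2 ln 0.54) = 1.881 × 1.110 = 2.088 m.
Width = 2Δx = 4.18 m.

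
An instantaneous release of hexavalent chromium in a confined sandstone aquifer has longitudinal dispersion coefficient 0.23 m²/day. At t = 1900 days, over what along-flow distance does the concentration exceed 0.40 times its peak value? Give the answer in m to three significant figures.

The plume is Gaussian with σ = √(2Dt) = √(2 × 0.23 × 1900) = 29.56 m.
C/C_peak = exp(−Δx²/(2σ²)) = 0.40 ⇒ Δx = σ·√(−2 ln 0.40) = 29.56 × 1.354 = 40.02 m.
Width = 2Δx = 80.0 m.

80.0 m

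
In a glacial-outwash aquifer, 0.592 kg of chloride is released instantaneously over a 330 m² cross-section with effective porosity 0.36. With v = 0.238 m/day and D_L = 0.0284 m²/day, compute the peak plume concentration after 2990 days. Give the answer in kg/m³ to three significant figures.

0.000153 kg/m³

The peak of an instantaneous 1D plume sits at x = vt; there the Gaussian factor is 1 and C_max = M/(n_e·A·√(4πDt)), where n_e·A is the pore area the mass is dissolved in.
√(4πDt) = √(4π × 0.0284 × 2990) = 32.67 m, so C_max = 0.592/(0.36 × 330 × 32.67) = 0.000153 kg/m³.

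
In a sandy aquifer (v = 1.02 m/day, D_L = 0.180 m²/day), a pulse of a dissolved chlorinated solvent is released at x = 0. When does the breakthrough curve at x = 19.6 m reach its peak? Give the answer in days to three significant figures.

For the 1D instantaneous-source solution, setting ∂C/∂t = 0 at fixed x gives v²t² + 2Dt − x² = 0, so t = (√(D² + v²x²) − D)/v².
√(D² + v²x²) = √(0.180² + 1.02² × 19.6²) = 19.99; v² = 1.0404.
t = (19.99 − 0.180)/1.0404 = 19.0 days (vs. the pure-advection estimate x/v = 19.2 d).

19.0 days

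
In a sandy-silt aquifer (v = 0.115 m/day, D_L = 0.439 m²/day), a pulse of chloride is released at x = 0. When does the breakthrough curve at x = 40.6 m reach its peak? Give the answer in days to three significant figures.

For the 1D instantaneous-source solution, setting ∂C/∂t = 0 at fixed x gives v²t² + 2Dt − x² = 0, so t = (√(D² + v²x²) − D)/v².
√(D² + v²x²) = √(0.439² + 0.115² × 40.6²) = 4.690; v² = 0.013225.
t = (4.690 − 0.439)/0.013225 = 321 days (vs. the pure-advection estimate x/v = 353 d).

321 days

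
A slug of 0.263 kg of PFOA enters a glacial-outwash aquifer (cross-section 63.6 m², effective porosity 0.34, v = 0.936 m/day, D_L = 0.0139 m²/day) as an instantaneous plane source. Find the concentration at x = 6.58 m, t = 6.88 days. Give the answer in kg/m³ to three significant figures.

For an instantaneous plane source, C(x,t) = M/(n_e·A·√(4πDt)) · exp(−(x−vt)²/(4Dt)), with n_e·A the pore (flow) area.
Plume center vt = 0.936 × 6.88 = 6.43968 m, so the well at 6.58 m is 0.14032 m downgradient of the peak.
√(4πDt) = 1.096 m, giving peak height M/(n_e·A·√(4πDt)) = 0.263/(0.34 × 63.6 × 1.096) = 0.01110 kg/m³.
(x−vt)²/(4Dt) = (0.14032)²/(4 × 0.0139 × 6.88) = 0.05147; exp(−0.05147) = 0.9498.
C = 0.01110 × 0.9498 = 0.0105 kg/m³.

0.0105 kg/m³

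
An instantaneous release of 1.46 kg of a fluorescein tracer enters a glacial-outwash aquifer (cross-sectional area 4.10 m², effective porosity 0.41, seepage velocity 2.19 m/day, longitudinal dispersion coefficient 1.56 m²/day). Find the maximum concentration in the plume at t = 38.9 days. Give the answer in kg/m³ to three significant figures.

0.0315 kg/m³

The peak of an instantaneous 1D plume sits at x = vt; there the Gaussian factor is 1 and C_max = M/(n_e·A·√(4πDt)), where n_e·A is the pore area the mass is dissolved in.
√(4πDt) = √(4π × 1.56 × 38.9) = 27.61 m, so C_max = 1.46/(0.41 × 4.10 × 27.61) = 0.0315 kg/m³.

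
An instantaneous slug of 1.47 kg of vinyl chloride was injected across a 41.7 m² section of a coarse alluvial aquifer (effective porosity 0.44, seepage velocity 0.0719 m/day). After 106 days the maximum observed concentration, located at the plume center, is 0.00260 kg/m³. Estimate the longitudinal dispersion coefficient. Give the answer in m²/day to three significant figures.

At the plume center C_max = M/(n_e·A·√(4πDt)), so D = M²/(4πt·(n_e·A·C_max)²).
n_e·A·C_max = 0.44 × 41.7 × 0.00260 = 0.04770 kg/m.
D = 1.47²/(4π × 106 × 0.04770²) = 0.713 m²/day.

0.713 m²/day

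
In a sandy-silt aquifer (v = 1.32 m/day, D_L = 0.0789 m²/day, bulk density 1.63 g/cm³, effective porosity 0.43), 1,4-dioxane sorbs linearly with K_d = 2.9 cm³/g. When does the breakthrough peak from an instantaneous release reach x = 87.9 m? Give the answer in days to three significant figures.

798 days

Retardation factor R = 1 + ρ_b·K_d/n = 1 + 1.63 × 2.9/0.43 = 11.99.
Sorption retards both mechanisms: v_R = v/R = 0.1101 m/day, D_R = D/R = 0.006580 m²/day.
Peak time from v_R²t² + 2D_R t − x² = 0: t = (√(D_R² + v_R²x²) − D_R)/v_R².
√(D_R² + v_R²x²) = √(0.006580² + 0.1101² × 87.9²) = 9.678; v_R² = 0.01212.
t = (9.678 − 0.006580)/0.01212 = 798 days.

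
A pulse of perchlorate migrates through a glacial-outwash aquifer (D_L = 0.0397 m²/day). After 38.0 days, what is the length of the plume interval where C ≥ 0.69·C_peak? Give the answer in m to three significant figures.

The plume is Gaussian with σ = √(2Dt) = √(2 × 0.0397 × 38.0) = 1.737 m.
C/C_peak = exp(−Δx²/(2σ²)) = 0.69 ⇒ Δx = σ·√(−2 ln 0.69) = 1.737 × 0.8615 = 1.496 m.
Width = 2Δx = 2.99 m.

2.99 m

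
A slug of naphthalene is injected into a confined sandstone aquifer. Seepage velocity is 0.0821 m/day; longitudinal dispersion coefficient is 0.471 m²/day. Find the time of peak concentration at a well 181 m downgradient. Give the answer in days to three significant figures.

2140 days

For the 1D instantaneous-source solution, setting ∂C/∂t = 0 at fixed x gives v²t² + 2Dt − x² = 0, so t = (√(D² + v²x²) − D)/v².
√(D² + v²x²) = √(0.471² + 0.0821² × 181²) = 14.87; v² = 0.00674041.
t = (14.87 − 0.471)/0.00674041 = 2140 days (vs. the pure-advection estimate x/v = 2200 d).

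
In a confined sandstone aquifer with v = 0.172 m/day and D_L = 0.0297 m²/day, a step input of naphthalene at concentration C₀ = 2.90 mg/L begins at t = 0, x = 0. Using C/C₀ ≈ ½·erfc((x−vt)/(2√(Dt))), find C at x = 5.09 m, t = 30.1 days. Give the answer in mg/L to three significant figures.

1.53 mg/L

For a continuous step input, C/C₀ ≈ ½·erfc((x−vt)/(2√(Dt))).
vt = 0.172 × 30.1 = 5.1772 m and 2√(Dt) = 2√(0.0297 × 30.1) = 1.891 m.
Argument (x−vt)/(2√(Dt)) = (5.09 − 5.1772)/1.891 = -0.04611; ½·erfc(-0.04611) = 0.5260.
C = 2.90 × 0.5260 = 1.53 mg/L.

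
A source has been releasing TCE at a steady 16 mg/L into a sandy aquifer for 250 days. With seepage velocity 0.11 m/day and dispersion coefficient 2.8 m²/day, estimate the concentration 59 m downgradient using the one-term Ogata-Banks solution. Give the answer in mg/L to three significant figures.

3.20 mg/L

For a continuous step input, C/C₀ ≈ ½·erfc((x−vt)/(2√(Dt))).
vt = 0.11 × 250 = 27.5 m and 2√(Dt) = 2√(2.8 × 250) = 52.92 m.
Argument (x−vt)/(2√(Dt)) = (59 − 27.5)/52.92 = 0.5952; ½·erfc(0.5952) = 0.2000.
C = 16 × 0.2000 = 3.20 mg/L.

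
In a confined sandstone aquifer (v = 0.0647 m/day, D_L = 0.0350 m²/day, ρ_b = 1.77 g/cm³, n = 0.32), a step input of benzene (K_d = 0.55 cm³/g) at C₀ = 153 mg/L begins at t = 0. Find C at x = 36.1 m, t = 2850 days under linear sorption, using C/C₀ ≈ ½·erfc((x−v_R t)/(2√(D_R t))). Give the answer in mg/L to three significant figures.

140 mg/L

Retardation factor R = 1 + ρ_b·K_d/n = 1 + 1.77 × 0.55/0.32 = 4.042.
Sorption retards both mechanisms: v_R = v/R = 0.01601 m/day, D_R = D/R = 0.008659 m²/day.
v_R·t = 0.01601 × 2850 = 45.6285 m; 2√(D_R t) = 9.935 m; argument = (36.1 − 45.6285)/9.935 = -0.9591.
C = C₀ × ½·erfc(-0.9591) = 153 × 0.9125 = 140 mg/L.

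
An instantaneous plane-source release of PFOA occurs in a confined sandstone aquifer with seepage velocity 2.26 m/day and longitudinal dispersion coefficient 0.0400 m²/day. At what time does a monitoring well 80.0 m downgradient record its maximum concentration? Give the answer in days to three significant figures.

35.4 days

For the 1D instantaneous-source solution, setting ∂C/∂t = 0 at fixed x gives v²t² + 2Dt − x² = 0, so t = (√(D² + v²x²) − D)/v².
√(D² + v²x²) = √(0.0400² + 2.26² × 80.0²) = 180.8; v² = 5.1076.
t = (180.8 − 0.0400)/5.1076 = 35.4 days (vs. the pure-advection estimate x/v = 35.4 d).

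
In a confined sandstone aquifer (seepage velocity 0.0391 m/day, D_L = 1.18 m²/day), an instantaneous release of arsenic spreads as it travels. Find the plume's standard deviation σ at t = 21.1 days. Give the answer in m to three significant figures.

Dispersive spreading gives a Gaussian with σ² = 2Dt; advection only shifts the center.
σ = √(2 × 1.18 × 21.1) = 7.06 m.

7.06 m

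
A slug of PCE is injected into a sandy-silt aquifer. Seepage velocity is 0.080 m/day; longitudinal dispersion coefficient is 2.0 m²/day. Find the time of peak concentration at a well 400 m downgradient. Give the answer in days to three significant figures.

4700 days

For the 1D instantaneous-source solution, setting ∂C/∂t = 0 at fixed x gives v²t² + 2Dt − x² = 0, so t = (√(D² + v²x²) − D)/v².
√(D² + v²x²) = √(2.0² + 0.080² × 400²) = 32.06; v² = 0.0064.
t = (32.06 − 2.0)/0.0064 = 4700 days (vs. the pure-advection estimate x/v = 5000 d).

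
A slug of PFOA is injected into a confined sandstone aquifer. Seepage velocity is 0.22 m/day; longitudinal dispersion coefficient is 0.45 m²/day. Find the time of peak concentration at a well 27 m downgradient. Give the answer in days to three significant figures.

For the 1D instantaneous-source solution, setting ∂C/∂t = 0 at fixed x gives v²t² + 2Dt − x² = 0, so t = (√(D² + v²x²) − D)/v².
√(D² + v²x²) = √(0.45² + 0.22² × 27²) = 5.957; v² = 0.0484.
t = (5.957 − 0.45)/0.0484 = 114 days (vs. the pure-advection estimate x/v = 123 d).

114 days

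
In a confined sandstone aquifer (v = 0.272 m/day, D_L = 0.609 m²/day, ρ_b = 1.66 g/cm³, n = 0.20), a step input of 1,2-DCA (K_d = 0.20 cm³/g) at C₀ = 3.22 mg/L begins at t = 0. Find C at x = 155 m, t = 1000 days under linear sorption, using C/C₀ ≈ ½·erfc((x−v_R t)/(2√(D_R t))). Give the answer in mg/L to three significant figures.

0.0221 mg/L

Retardation factor R = 1 + ρ_b·K_d/n = 1 + 1.66 × 0.20/0.20 = 2.660.
Sorption retards both mechanisms: v_R = v/R = 0.1023 m/day, D_R = D/R = 0.2289 m²/day.
v_R·t = 0.1023 × 1000 = 102.3 m; 2√(D_R t) = 30.26 m; argument = (155 − 102.3)/30.26 = 1.742.
C = C₀ × ½·erfc(1.742) = 3.22 × 0.006878 = 0.0221 mg/L.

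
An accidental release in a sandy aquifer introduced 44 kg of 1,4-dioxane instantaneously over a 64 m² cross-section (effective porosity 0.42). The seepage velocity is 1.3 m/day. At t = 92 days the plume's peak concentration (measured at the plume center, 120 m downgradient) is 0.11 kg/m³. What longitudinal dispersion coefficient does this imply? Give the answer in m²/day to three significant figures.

At the plume center C_max = M/(n_e·A·√(4πDt)), so D = M²/(4πt·(n_e·A·C_max)²).
n_e·A·C_max = 0.42 × 64 × 0.11 = 2.957 kg/m.
D = 44²/(4π × 92 × 2.957²) = 0.192 m²/day.

0.192 m²/day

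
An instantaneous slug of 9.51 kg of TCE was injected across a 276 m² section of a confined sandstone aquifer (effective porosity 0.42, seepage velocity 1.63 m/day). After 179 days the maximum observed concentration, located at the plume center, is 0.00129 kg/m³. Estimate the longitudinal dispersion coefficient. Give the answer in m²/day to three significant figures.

At the plume center C_max = M/(n_e·A·√(4πDt)), so D = M²/(4πt·(n_e·A·C_max)²).
n_e·A·C_max = 0.42 × 276 × 0.00129 = 0.1495 kg/m.
D = 9.51²/(4π × 179 × 0.1495²) = 1.80 m²/day.

1.80 m²/day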